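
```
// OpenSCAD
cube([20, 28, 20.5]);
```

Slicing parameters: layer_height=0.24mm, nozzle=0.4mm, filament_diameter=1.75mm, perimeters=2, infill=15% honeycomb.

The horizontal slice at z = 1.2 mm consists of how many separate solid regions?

At z = 1.2 mm: the 20×28 cube contributes its full rectangle. The result has 1 disconnected region.

1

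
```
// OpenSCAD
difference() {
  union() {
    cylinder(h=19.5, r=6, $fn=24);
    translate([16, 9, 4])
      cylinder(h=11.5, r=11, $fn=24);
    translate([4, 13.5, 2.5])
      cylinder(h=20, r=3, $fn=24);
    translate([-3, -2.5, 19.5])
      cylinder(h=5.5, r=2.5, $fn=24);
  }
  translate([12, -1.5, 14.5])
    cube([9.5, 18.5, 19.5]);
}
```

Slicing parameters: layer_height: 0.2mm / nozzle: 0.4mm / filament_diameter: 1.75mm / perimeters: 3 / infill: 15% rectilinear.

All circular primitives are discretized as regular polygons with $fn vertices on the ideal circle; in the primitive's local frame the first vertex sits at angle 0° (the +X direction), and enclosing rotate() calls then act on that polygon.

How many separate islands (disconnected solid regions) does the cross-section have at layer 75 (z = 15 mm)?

At z = 15 mm: the r=6 cylinder contributes a regular 24-gon of circumradius 6; the cylinder at (16, 9): section is a regular 24-gon, circumradius r=11; the r=3 cylinder at (4, 13.5) contributes a regular 24-gon of circumradius 3; the cylinder at (-3, -2.5) is absent (z outside [19.5, 25]); Merging all regions: the regions partially overlap (shared area 3.25 mm²), so overlapping operands fuse into one piece — 2 connected regions; the cube at (12, -1.5) is present — its section is the full 9.5×18.5 rectangle; Subtracting the remaining from the first: starting from the result so far, the 9.5×18.5 cube at (12, -1.5) partially overlaps it — only the 174.46 mm² overlap (of its 175.75 mm²) is removed, clipping the outline — 3 connected regions. Overall, the cross-section has 3 separate islands. Island count = 3.

3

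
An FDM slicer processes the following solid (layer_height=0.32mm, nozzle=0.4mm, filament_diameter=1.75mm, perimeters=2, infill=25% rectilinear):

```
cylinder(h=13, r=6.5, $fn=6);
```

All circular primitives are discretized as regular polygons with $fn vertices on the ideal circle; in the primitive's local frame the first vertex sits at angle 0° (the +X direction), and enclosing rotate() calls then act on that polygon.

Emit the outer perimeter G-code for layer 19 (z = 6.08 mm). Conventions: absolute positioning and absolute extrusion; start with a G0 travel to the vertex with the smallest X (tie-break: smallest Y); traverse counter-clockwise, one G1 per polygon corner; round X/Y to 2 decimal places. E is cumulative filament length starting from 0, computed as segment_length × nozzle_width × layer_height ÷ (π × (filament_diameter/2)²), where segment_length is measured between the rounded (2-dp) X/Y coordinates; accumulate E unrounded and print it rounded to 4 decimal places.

At z = 6.08 mm: the cylinder: section is a regular 6-gon, circumradius r=6.5. The outline is a single polygon with 6 vertices. Extrusion per mm of travel: 0.4 × 0.32 / (π × 0.875²) = 0.053216. Accumulating E over each segment gives final E = 2.0756.

G0 X-6.50 Y0.00 Z6.08
G1 X-3.25 Y-5.63 E0.3459
G1 X3.25 Y-5.63 E0.6918
G1 X6.50 Y0.00 E1.0378
G1 X3.25 Y5.63 E1.3837
G1 X-3.25 Y5.63 E1.7296
G1 X-6.50 Y0.00 E2.0756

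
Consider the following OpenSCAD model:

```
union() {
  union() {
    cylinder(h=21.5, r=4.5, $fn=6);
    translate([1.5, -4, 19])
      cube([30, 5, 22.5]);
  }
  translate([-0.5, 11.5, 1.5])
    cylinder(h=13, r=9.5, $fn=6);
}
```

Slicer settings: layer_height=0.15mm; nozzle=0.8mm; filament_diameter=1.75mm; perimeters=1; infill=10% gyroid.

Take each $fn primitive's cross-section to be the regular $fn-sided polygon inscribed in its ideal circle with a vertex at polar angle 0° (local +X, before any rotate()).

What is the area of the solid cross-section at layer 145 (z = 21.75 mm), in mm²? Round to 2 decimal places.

At z = 21.75 mm: the cylinder does not reach this height (z outside [0, 21.5]); the 30×5 cube at (1.5, -4) contributes its full rectangle (area 150.00 mm²); Combining (union): only the 30×5 cube at (1.5, -4) is present, so the union is just that shape — area = 150.00 mm²; the cylinder at (-0.5, 11.5) does not reach this height (z outside [1.5, 14.5]); Combining (union): only that combined region is present, so the union is just that shape — area = 150.00 mm². Overall, the cross-section is a single solid region. Net area = 150.00 mm².

150.00 mm²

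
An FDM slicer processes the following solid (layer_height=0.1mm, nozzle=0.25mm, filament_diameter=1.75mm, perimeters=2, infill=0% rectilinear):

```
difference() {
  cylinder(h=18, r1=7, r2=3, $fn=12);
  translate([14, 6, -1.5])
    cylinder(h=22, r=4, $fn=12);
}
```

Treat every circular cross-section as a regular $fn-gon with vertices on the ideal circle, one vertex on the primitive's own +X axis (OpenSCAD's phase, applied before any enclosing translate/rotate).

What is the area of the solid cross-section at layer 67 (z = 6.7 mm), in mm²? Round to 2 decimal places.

91.12 mm²

At z = 6.7 mm: the cone contributes a regular 12-gon of circumradius 5.511 (interpolated between r1=7 and r2=3 at t=0.372) (area = (12/2)·5.511²·sin(360°/12) = 91.12 mm²); the r=4 cylinder at (14, 6) gives a regular 12-gon of circumradius 4 (constant along its height) (area = (12/2)·4.000²·sin(360°/12) = 48.00 mm²); Subtracting the remaining from the first: starting from the cone (91.12 mm²), the r=4 cylinder at (14, 6) misses the remaining region (no effect) — area = 91.12 mm². Overall, the cross-section is a single solid region. Net area = 91.12 mm².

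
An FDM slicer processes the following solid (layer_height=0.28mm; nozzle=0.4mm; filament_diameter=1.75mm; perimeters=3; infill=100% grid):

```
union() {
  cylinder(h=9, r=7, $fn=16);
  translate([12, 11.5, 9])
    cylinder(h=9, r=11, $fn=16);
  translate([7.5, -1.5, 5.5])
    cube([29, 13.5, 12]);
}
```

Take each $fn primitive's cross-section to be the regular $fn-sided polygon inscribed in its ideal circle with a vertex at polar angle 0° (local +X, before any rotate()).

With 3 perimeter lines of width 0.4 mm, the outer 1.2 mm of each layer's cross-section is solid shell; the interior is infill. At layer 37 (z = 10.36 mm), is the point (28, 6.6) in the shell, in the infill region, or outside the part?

At z = 10.36 mm: the cylinder does not reach this height (z outside [0, 9]); the cylinder at (12, 11.5): section is a regular 16-gon, circumradius r=11; the 29×13.5 cube at (7.5, -1.5) contributes its full rectangle; Taking the union: the regions partially overlap (shared area 147.80 mm²), so overlapping operands fuse into one piece — 1 connected region. Overall, the cross-section is a single solid region. The nearest boundary edge runs (22.90, 12.00)→(36.50, 12.00); distance from the point to it = 5.40 mm. The point is inside the cross-section and 5.40 mm from the nearest boundary — more than the 1.2 mm shell width (3 × 0.4), so it's in the infill interior.

infill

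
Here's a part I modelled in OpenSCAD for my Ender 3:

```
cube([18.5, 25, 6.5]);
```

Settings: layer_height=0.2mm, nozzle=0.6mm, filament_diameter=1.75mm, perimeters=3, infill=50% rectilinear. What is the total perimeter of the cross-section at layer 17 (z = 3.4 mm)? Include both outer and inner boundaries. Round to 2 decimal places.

At z = 3.4 mm: the 18.5×25 cube contributes its full rectangle (perimeter 87.00 mm). Overall, the cross-section is a single solid region. Total boundary length (outer) = 87.00 mm.

87.00 mm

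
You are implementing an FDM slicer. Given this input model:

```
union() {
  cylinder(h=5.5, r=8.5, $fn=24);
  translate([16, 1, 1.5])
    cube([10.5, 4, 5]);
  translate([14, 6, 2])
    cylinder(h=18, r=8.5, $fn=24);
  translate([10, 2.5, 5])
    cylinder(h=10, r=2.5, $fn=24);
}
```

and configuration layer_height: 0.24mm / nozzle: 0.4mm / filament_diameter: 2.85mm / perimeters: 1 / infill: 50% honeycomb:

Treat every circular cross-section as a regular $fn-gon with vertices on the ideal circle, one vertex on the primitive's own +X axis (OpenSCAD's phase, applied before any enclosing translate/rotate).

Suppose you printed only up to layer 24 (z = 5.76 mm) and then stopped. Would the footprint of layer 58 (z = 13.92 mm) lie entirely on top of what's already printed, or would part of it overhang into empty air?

entirely on top

Compare the two slices. At z = 5.76: the cylinder is not intersected at this z (z outside [0, 5.5]); the cube at (16, 1) (footprint 10.5×4) is included at this height (area 42.00 mm²); the r=8.5 cylinder at (14, 6) contributes a regular 24-gon of circumradius 8.5 (area = (24/2)·8.500²·sin(360°/24) = 224.40 mm²); the r=2.5 cylinder at (10, 2.5) gives a regular 24-gon of circumradius 2.5 (constant along its height) (area = (24/2)·2.500²·sin(360°/24) = 19.41 mm²); Combining (union): the regions partially overlap — summed areas 285.81 mm² minus the doubly-counted overlap 42.62 mm² gives 243.18 mm² — area = 243.18 mm². At z = 13.92: the cylinder is not intersected at this z (z outside [0, 5.5]); the cube at (16, 1) does not reach this height (z outside [1.5, 6.5]); the cylinder at (14, 6): section is a regular 24-gon, circumradius r=8.5 (area = (24/2)·8.500²·sin(360°/24) = 224.40 mm²); the r=2.5 cylinder at (10, 2.5) contributes a regular 24-gon of circumradius 2.5 (area = (24/2)·2.500²·sin(360°/24) = 19.41 mm²); Merging all regions: the r=2.5 cylinder at (10, 2.5) lies entirely inside the r=8.5 cylinder at (14, 6), so the union is just the r=8.5 cylinder at (14, 6) — area = 224.40 mm². Checking containment: the cross-section at z = 13.92 is a subset of the cross-section at z = 5.76.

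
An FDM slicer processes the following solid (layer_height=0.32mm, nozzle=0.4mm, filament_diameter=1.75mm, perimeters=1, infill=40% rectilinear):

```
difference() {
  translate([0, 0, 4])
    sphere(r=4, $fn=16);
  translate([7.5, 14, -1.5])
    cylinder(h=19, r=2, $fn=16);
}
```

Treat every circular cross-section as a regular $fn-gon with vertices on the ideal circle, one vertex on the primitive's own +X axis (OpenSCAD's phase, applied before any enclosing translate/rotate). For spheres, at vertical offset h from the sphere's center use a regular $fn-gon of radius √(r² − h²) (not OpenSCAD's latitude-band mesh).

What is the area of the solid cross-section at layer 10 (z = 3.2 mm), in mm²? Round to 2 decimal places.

47.02 mm²

At z = 3.2 mm: the sphere: section is a regular 16-gon, circumradius = √(r²−h²) = √(4²−0.8²) = 3.919 (area = (16/2)·3.919²·sin(360°/16) = 47.02 mm²); the cylinder at (7.5, 14): section is a regular 16-gon, circumradius r=2 (area = (16/2)·2.000²·sin(360°/16) = 12.25 mm²); Subtracting the remaining from the first: starting from the r=4 sphere (47.02 mm²), the r=2 cylinder at (7.5, 14) misses the remaining region (no effect) — area = 47.02 mm². Overall, the cross-section is a single solid region. Net area = 47.02 mm².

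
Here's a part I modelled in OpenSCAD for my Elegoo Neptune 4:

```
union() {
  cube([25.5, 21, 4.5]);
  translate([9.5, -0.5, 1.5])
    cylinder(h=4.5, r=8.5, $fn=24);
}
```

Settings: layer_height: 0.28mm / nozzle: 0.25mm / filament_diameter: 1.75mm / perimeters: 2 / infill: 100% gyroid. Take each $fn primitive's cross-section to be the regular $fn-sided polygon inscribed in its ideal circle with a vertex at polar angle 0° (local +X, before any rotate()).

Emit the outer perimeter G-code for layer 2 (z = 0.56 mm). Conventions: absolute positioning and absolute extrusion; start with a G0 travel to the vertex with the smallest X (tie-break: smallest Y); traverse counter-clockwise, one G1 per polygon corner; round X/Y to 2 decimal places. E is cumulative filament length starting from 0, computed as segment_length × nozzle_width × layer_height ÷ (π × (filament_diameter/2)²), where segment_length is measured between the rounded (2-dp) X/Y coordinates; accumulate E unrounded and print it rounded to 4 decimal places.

G0 X0.00 Y0.00 Z0.56
G1 X25.50 Y0.00 E0.7421
G1 X25.50 Y21.00 E1.3533
G1 X0.00 Y21.00 E2.0954
G1 X0.00 Y0.00 E2.7065

At z = 0.56 mm: the cube is present — its section is the full 25.5×21 rectangle; the cylinder at (9.5, -0.5) is absent (z outside [1.5, 6]); Taking the union: only the 25.5×21 cube is present, so the union is just that shape — 1 connected region. The outline is a single polygon with 4 vertices. Extrusion per mm of travel: 0.25 × 0.28 / (π × 0.875²) = 0.029103. Accumulating E over each segment gives final E = 2.7065.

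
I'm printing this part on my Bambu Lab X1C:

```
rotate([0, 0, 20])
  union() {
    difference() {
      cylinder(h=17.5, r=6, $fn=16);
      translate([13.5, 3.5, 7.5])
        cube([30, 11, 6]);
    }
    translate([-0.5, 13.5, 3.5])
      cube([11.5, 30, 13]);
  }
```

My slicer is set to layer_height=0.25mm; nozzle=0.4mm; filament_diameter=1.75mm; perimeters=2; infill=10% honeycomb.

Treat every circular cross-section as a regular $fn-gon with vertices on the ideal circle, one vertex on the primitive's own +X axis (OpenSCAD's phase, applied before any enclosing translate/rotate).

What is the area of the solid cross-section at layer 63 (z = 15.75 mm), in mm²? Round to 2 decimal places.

At z = 15.75 mm: the r=6 cylinder contributes a regular 16-gon of circumradius 6 (area = (16/2)·6.000²·sin(360°/16) = 110.21 mm²); the cube at (13.5, 3.5) is not intersected at this z (z outside [7.5, 13.5]); Taking the first minus the rest: none of the subtracted shapes is present at this height, so the r=6 cylinder is unchanged — area = 110.21 mm²; the cube at (-0.5, 13.5) (footprint 11.5×30) is included at this height (area 345.00 mm²); Combining (union): the 2 present regions are separate (no shared area or edge), so areas and boundary lengths simply add and each stays a separate island — area = 455.21 mm²; (whole slice rotated 20° about Z — lengths, areas and connectivity unchanged). Overall, the cross-section has 2 separate islands. Net area = 455.21 mm².

455.21 mm²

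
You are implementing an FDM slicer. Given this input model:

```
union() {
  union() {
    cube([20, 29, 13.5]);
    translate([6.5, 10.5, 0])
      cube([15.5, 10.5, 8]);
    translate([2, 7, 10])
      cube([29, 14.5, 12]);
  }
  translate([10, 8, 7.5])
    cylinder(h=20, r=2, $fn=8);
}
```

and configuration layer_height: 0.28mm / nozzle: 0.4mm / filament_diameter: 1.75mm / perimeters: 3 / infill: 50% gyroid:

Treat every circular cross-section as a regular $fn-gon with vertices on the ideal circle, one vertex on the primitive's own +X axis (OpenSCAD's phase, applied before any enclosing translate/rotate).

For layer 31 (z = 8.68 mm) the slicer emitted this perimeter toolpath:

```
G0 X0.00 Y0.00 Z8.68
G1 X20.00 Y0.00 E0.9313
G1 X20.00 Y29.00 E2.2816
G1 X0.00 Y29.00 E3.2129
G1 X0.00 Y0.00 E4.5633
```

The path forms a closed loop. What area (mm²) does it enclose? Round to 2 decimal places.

Apply the shoelace formula to the sequence of (X, Y) vertices; enclosed area = 580.00 mm².

580.00 mm²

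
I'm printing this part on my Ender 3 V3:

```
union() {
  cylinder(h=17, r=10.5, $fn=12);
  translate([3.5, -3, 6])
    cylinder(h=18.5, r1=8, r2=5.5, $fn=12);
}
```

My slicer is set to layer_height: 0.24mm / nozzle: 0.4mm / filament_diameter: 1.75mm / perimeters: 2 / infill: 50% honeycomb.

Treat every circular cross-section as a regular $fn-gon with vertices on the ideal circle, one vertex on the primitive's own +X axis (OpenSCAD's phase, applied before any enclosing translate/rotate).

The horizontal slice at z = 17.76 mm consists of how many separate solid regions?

1

At z = 17.76 mm: the cylinder is not intersected at this z (z outside [0, 17]); the cone at (3.5, -3) (r1=8→r2=5.5) has section circumradius 6.411 here — a regular 12-gon; Merging all regions: only the cone at (3.5, -3) is present, so the union is just that shape — 1 connected region. The result has 1 disconnected region.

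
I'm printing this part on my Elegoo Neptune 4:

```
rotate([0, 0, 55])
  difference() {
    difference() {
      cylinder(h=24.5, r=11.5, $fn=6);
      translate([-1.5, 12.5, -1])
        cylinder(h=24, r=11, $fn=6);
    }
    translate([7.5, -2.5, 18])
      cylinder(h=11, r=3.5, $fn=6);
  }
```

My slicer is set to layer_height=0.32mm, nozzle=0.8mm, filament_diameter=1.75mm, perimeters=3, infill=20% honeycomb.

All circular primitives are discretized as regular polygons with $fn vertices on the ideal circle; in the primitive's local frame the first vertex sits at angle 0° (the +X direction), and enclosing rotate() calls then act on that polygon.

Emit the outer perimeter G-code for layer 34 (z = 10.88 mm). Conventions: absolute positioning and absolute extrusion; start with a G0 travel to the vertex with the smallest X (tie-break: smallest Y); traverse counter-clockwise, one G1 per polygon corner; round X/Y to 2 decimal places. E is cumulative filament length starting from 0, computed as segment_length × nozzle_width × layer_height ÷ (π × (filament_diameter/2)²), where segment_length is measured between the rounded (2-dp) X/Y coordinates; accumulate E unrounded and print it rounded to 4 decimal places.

At z = 10.88 mm: the r=11.5 cylinder contributes a regular 6-gon of circumradius 11.5; the r=11 cylinder at (-1.5, 12.5) contributes a regular 6-gon of circumradius 11; Subtracting the remaining from the first: starting from the r=11.5 cylinder, the r=11 cylinder at (-1.5, 12.5) partially overlaps it — only the 90.67 mm² overlap (of its 314.37 mm²) is removed, clipping the outline — 1 connected region; the cylinder at (7.5, -2.5) is absent (z outside [18, 29]); Taking the first minus the rest: none of the subtracted shapes is present at this height, so that combined region is unchanged — 1 connected region; (whole slice rotated 55° about Z — lengths, areas and connectivity unchanged). The outline is a single polygon with 8 vertices. Extrusion per mm of travel: 0.8 × 0.32 / (π × 0.875²) = 0.106432. Accumulating E over each segment gives final E = 7.3973.

G0 X-9.22 Y-3.79 Z10.88
G1 X-6.60 Y-9.42 E0.6609
G1 X4.86 Y-10.42 E1.8853
G1 X11.46 Y-1.00 E3.1095
G1 X6.60 Y9.42 E4.3332
G1 X-2.59 Y10.22 E5.3150
G1 X-0.14 Y4.98 E5.9307
G1 X-6.45 Y-4.03 E7.1014
G1 X-9.22 Y-3.79 E7.3973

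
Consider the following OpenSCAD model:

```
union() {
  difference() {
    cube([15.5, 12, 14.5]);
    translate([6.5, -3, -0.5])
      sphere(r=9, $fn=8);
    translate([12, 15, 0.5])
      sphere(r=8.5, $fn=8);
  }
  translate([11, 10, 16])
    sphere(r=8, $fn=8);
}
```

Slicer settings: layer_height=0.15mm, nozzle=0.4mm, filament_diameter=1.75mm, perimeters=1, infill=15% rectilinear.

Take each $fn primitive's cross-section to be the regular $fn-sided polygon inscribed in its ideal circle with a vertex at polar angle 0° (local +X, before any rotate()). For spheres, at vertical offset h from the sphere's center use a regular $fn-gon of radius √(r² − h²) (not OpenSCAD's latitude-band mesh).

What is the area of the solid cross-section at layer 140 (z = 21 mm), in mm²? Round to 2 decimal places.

110.31 mm²

At z = 21 mm: the cube is not intersected at this z (z outside [0, 14.5]); the sphere at (6.5, -3) does not reach this height (|z−center|=21.500 > r=9); the sphere at (12, 15) is absent (|z−center|=20.500 > r=8.5); After the difference (first − rest): the first operand is absent here, so nothing remains; the sphere at (11, 10): section is a regular 8-gon, circumradius = √(r²−h²) = √(8²−5²) = 6.245 (area = (8/2)·6.245²·sin(360°/8) = 110.31 mm²); Combining (union): only the r=8 sphere at (11, 10) is present, so the union is just that shape — area = 110.31 mm². Overall, the cross-section is a single solid region. Net area = 110.31 mm².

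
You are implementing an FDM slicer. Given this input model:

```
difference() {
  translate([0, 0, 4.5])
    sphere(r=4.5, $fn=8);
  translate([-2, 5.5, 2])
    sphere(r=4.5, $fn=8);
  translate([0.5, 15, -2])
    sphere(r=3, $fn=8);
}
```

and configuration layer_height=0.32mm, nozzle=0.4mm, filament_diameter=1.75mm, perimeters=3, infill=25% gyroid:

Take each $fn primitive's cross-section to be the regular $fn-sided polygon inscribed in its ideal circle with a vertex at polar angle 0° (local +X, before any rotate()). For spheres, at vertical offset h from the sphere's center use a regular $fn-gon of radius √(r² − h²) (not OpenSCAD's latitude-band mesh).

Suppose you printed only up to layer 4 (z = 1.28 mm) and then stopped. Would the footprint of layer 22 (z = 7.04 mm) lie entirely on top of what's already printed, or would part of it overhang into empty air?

part overhangs

Compare the two slices. At z = 1.28: the r=4.5 sphere slices to a regular 8-gon of circumradius 3.144 (√(r²−h²) with h=3.22 from center) (area = (8/2)·3.144²·sin(360°/8) = 27.95 mm²); the r=4.5 sphere at (-2, 5.5) contributes a regular 8-gon of circumradius √(4.5²−0.72²) = 4.442 (area = (8/2)·4.442²·sin(360°/8) = 55.81 mm²); the sphere at (0.5, 15) does not reach this height (|z−center|=3.280 > r=3); Taking the first minus the rest: starting from the r=4.5 sphere (27.95 mm²), the r=4.5 sphere at (-2, 5.5) partially overlaps it — only the 3.89 mm² overlap (of its 55.81 mm²) is removed, clipping the outline — area = 24.06 mm². At z = 7.04: the r=4.5 sphere slices to a regular 8-gon of circumradius 3.715 (√(r²−h²) with h=2.54 from center) (area = (8/2)·3.715²·sin(360°/8) = 39.03 mm²); the sphere at (-2, 5.5) does not reach this height (|z−center|=5.040 > r=4.5); the sphere at (0.5, 15) is not intersected at this z (|z−center|=9.040 > r=3); Subtracting the remaining from the first: none of the subtracted shapes is present at this height, so the r=4.5 sphere is unchanged — area = 39.03 mm². Checking containment: at z = 7.04 the cross-section extends beyond the z = 1.28 cross-section by about 14.97 mm².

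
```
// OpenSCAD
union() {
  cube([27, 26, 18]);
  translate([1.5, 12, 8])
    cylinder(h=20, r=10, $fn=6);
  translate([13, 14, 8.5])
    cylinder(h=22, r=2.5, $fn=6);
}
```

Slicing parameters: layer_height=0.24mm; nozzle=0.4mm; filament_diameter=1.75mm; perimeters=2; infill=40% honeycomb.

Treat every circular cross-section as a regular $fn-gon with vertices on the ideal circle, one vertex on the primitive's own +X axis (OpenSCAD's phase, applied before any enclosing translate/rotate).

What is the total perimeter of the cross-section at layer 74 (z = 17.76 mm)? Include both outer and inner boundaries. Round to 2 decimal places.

115.68 mm

At z = 17.76 mm: the 27×26 cube contributes its full rectangle (perimeter 106.00 mm); the r=10 cylinder at (1.5, 12) contributes a regular 6-gon of circumradius 10 (perimeter = 2·6·10.000·sin(180°/6) = 60.00 mm); the r=2.5 cylinder at (13, 14) gives a regular 6-gon of circumradius 2.5 (constant along its height) (perimeter = 2·6·2.500·sin(180°/6) = 15.00 mm); Merging all regions: the regions partially overlap (shared area 172.12 mm²), so the edge portions inside another operand are dropped and the merged outline is re-measured after clipping — boundary = 115.68 mm. Overall, the cross-section is a single solid region. Total boundary length (outer) = 115.68 mm.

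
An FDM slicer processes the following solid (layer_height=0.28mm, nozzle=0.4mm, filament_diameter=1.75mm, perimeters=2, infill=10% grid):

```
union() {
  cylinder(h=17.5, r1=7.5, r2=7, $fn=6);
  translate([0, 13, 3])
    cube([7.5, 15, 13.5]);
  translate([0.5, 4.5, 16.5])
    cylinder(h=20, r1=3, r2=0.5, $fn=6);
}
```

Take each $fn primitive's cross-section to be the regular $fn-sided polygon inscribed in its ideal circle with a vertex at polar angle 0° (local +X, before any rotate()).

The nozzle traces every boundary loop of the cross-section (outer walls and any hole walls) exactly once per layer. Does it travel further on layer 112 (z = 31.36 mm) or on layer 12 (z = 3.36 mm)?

Layer 112 (z = 31.36): the cone does not reach this height (z outside [0, 17.5]); the cube at (0, 13) does not reach this height (z outside [3, 16.5]); the cone at (0.5, 4.5) contributes a regular 6-gon of circumradius 1.143 (interpolated between r1=3 and r2=0.5 at t=0.743) (perimeter = 2·6·1.143·sin(180°/6) = 6.85 mm); Combining (union): only the cone at (0.5, 4.5) is present, so the union is just that shape — boundary = 6.85 mm. So its perimeter = 6.85 mm. Layer 12 (z = 3.36): the cone (r1=7.5→r2=7) has section circumradius 7.404 here — a regular 6-gon (perimeter = 2·6·7.404·sin(180°/6) = 44.42 mm); the 7.5×15 cube at (0, 13) contributes its full rectangle (perimeter 45.00 mm); the cone at (0.5, 4.5) does not reach this height (z outside [16.5, 36.5]); Merging all regions: the 2 present regions are separate (no shared area or edge), so areas and boundary lengths simply add and each stays a separate island — boundary = 89.42 mm. So its perimeter = 89.42 mm. Layer 12 is larger (89.42 vs 6.85 mm).

layer 12 (z = 3.36 mm)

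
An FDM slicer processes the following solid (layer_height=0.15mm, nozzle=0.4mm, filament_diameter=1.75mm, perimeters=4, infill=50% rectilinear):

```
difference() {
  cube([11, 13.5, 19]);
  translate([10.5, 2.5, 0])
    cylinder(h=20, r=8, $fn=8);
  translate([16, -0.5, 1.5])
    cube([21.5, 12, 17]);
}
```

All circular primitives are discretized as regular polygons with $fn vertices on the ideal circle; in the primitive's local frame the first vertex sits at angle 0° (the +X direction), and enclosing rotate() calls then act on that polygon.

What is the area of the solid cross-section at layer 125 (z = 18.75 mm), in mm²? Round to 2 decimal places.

79.34 mm²

At z = 18.75 mm: the cube is present — its section is the full 11×13.5 rectangle (area 148.50 mm²); the cylinder at (10.5, 2.5): section is a regular 8-gon, circumradius r=8 (area = (8/2)·8.000²·sin(360°/8) = 181.02 mm²); the cube at (16, -0.5) is not intersected at this z (z outside [1.5, 18.5]); Taking the first minus the rest: starting from the 11×13.5 cube (148.50 mm²), the r=8 cylinder at (10.5, 2.5) partially overlaps it — only the 69.16 mm² overlap (of its 181.02 mm²) is removed, clipping the outline — area = 79.34 mm². Overall, the cross-section is a single solid region. Net area = 79.34 mm².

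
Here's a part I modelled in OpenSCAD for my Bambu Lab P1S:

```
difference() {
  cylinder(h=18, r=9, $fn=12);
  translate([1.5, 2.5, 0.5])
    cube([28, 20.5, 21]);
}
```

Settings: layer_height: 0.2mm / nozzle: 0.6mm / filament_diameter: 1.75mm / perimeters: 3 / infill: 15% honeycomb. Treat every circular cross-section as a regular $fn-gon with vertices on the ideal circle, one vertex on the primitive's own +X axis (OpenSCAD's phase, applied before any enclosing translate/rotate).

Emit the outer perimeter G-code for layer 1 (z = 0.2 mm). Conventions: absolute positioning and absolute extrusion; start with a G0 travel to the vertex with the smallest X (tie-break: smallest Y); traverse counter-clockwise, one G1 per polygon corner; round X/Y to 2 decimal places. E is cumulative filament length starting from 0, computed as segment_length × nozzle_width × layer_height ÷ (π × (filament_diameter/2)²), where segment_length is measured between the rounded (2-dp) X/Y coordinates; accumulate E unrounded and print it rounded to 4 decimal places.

At z = 0.2 mm: the r=9 cylinder gives a regular 12-gon of circumradius 9 (constant along its height); the cube at (1.5, 2.5) is absent (z outside [0.5, 21.5]); After the difference (first − rest): none of the subtracted shapes is present at this height, so the r=9 cylinder is unchanged — 1 connected region. The outline is a single polygon with 12 vertices. Extrusion per mm of travel: 0.6 × 0.2 / (π × 0.875²) = 0.049890. Accumulating E over each segment gives final E = 2.7884.

G0 X-9.00 Y0.00 Z0.20
G1 X-7.79 Y-4.50 E0.2325
G1 X-4.50 Y-7.79 E0.4646
G1 X0.00 Y-9.00 E0.6971
G1 X4.50 Y-7.79 E0.9296
G1 X7.79 Y-4.50 E1.1617
G1 X9.00 Y0.00 E1.3942
G1 X7.79 Y4.50 E1.6267
G1 X4.50 Y7.79 E1.8588
G1 X0.00 Y9.00 E2.0913
G1 X-4.50 Y7.79 E2.3237
G1 X-7.79 Y4.50 E2.5559
G1 X-9.00 Y0.00 E2.7884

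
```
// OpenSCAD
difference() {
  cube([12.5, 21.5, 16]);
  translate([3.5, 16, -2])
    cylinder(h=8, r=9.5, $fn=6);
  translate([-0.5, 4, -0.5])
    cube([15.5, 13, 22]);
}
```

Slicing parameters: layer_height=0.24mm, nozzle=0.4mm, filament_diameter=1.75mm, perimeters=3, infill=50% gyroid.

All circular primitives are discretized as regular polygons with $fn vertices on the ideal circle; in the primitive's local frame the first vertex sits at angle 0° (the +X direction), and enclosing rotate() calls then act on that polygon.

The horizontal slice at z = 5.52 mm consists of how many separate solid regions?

At z = 5.52 mm: the cube (footprint 12.5×21.5) is included at this height; the cylinder at (3.5, 16): section is a regular 6-gon, circumradius r=9.5; the cube at (-0.5, 4) (footprint 15.5×13) is included at this height; After the difference (first − rest): starting from the 12.5×21.5 cube, the r=9.5 cylinder at (3.5, 16) partially overlaps it — only the 149.75 mm² overlap (of its 234.48 mm²) is removed, clipping the outline; the 15.5×13 cube at (-0.5, 4) partially overlaps it — only the 62.81 mm² overlap (of its 201.50 mm²) is removed, clipping the outline — 2 connected regions. The result has 2 disconnected regions.

2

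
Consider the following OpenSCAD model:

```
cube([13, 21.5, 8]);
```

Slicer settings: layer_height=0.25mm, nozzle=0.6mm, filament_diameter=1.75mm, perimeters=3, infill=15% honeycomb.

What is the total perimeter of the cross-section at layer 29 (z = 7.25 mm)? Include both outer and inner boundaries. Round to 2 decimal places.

At z = 7.25 mm: the cube (footprint 13×21.5) is included at this height (perimeter 69.00 mm). Overall, the cross-section is a single solid region. Total boundary length (outer) = 69.00 mm.

69.00 mm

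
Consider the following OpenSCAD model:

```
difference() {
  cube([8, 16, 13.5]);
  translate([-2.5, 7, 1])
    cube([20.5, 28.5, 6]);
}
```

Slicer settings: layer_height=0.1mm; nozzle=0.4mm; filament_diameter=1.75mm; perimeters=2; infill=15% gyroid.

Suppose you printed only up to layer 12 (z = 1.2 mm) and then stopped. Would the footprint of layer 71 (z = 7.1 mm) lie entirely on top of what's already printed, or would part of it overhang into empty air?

Compare the two slices. At z = 1.2: the cube is present — its section is the full 8×16 rectangle (area 128.00 mm²); the cube at (-2.5, 7) is present — its section is the full 20.5×28.5 rectangle (area 584.25 mm²); Taking the first minus the rest: starting from the 8×16 cube (128.00 mm²), the 20.5×28.5 cube at (-2.5, 7) partially overlaps it — only the 72.00 mm² overlap (of its 584.25 mm²) is removed, clipping the outline — area = 56.00 mm². At z = 7.1: the cube is present — its section is the full 8×16 rectangle (area 128.00 mm²); the cube at (-2.5, 7) is not intersected at this z (z outside [1, 7]); After the difference (first − rest): none of the subtracted shapes is present at this height, so the 8×16 cube is unchanged — area = 128.00 mm². Checking containment: at z = 7.1 the cross-section extends beyond the z = 1.2 cross-section by about 72.00 mm².

part overhangs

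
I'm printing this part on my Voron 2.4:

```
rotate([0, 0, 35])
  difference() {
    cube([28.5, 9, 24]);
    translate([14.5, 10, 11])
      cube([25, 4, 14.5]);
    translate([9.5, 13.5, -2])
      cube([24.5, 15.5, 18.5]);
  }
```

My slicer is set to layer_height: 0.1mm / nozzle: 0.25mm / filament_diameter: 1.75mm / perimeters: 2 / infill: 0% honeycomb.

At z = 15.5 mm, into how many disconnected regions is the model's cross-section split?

At z = 15.5 mm: the 28.5×9 cube contributes its full rectangle; the cube at (14.5, 10) is present — its section is the full 25×4 rectangle; the 24.5×15.5 cube at (9.5, 13.5) contributes its full rectangle; Taking the first minus the rest: starting from the 28.5×9 cube, the 25×4 cube at (14.5, 10) misses the remaining region (no effect); the 24.5×15.5 cube at (9.5, 13.5) misses the remaining region (no effect) — 1 connected region; (rotated 35° about Z; rotation is an isometry so areas/perimeters/island counts are preserved). The result has 1 disconnected region.

1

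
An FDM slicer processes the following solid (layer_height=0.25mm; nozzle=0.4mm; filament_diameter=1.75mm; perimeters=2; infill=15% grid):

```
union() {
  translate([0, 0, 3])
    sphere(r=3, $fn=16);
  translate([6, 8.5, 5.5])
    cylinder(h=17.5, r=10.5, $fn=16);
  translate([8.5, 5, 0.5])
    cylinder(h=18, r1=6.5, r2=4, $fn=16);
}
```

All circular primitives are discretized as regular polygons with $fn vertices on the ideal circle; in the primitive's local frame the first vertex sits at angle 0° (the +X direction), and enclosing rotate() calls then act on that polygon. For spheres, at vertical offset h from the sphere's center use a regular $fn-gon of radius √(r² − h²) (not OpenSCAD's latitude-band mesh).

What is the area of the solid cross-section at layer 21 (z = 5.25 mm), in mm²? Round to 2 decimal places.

At z = 5.25 mm: the r=3 sphere slices to a regular 16-gon of circumradius 1.984 (√(r²−h²) with h=2.25 from center) (area = (16/2)·1.984²·sin(360°/16) = 12.05 mm²); the cylinder at (6, 8.5) is absent (z outside [5.5, 23]); the cone at (8.5, 5): at t=0.264 of its height the radius interpolates to r₁+(r₂−r₁)t = 5.840, giving a regular 16-gon of that circumradius (area = (16/2)·5.840²·sin(360°/16) = 104.42 mm²); Merging all regions: the 2 present regions are separate (no shared area or edge), so areas and boundary lengths simply add and each stays a separate island — area = 116.48 mm². Overall, the cross-section has 2 separate islands. Net area = 116.48 mm².

116.48 mm²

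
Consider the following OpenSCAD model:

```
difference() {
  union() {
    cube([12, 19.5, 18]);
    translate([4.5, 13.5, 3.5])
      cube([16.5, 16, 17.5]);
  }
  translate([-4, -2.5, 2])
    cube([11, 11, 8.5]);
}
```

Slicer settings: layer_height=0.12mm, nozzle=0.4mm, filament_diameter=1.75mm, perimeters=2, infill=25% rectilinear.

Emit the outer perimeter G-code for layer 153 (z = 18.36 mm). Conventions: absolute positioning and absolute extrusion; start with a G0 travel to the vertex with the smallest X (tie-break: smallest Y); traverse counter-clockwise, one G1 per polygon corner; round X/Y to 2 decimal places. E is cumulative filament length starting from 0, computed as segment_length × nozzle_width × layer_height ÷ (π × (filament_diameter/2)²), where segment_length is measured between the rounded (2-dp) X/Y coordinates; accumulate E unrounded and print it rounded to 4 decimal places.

At z = 18.36 mm: the cube does not reach this height (z outside [0, 18]); the cube at (4.5, 13.5) (footprint 16.5×16) is included at this height; Combining (union): only the 16.5×16 cube at (4.5, 13.5) is present, so the union is just that shape — 1 connected region; the cube at (-4, -2.5) is absent (z outside [2, 10.5]); Taking the first minus the rest: none of the subtracted shapes is present at this height, so the result so far is unchanged — 1 connected region. The outline is a single polygon with 4 vertices. Extrusion per mm of travel: 0.4 × 0.12 / (π × 0.875²) = 0.019956. Accumulating E over each segment gives final E = 1.2971.

G0 X4.50 Y13.50 Z18.36
G1 X21.00 Y13.50 E0.3293
G1 X21.00 Y29.50 E0.6486
G1 X4.50 Y29.50 E0.9778
G1 X4.50 Y13.50 E1.2971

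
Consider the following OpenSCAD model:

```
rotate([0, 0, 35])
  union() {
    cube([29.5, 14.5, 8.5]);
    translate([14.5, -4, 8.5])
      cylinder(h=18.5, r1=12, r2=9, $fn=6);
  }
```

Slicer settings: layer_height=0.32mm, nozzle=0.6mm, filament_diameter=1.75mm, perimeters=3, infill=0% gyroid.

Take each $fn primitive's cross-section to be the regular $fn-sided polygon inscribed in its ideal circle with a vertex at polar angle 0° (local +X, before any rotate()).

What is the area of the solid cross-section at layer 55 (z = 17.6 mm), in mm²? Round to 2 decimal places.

At z = 17.6 mm: the cube is not intersected at this z (z outside [0, 8.5]); the cone at (14.5, -4) (r1=12→r2=9) has section circumradius 10.524 here — a regular 6-gon (area = (6/2)·10.524²·sin(360°/6) = 287.77 mm²); Taking the union: only the cone at (14.5, -4) is present, so the union is just that shape — area = 287.77 mm²; (rotated 35° about Z; rotation is an isometry so areas/perimeters/island counts are preserved). Overall, the cross-section is a single solid region. Net area = 287.77 mm².

287.77 mm²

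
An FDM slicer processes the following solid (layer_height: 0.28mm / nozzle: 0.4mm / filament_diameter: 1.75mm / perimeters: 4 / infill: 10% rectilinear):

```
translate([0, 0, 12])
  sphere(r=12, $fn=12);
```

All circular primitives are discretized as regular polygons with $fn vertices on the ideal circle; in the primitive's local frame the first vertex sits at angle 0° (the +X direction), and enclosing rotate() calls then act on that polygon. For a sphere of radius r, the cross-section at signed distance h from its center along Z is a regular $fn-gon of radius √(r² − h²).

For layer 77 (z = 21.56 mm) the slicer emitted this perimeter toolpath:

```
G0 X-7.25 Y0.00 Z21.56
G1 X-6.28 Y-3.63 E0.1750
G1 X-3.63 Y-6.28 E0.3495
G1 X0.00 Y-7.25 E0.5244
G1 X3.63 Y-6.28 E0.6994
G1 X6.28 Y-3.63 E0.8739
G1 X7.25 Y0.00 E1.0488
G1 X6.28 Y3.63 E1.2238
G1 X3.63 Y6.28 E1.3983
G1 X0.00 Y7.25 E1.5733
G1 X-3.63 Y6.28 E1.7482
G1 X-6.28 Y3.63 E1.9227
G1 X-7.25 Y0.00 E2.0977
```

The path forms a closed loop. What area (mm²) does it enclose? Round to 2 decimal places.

157.79 mm²

Apply the shoelace formula to the sequence of (X, Y) vertices; enclosed area = 157.79 mm².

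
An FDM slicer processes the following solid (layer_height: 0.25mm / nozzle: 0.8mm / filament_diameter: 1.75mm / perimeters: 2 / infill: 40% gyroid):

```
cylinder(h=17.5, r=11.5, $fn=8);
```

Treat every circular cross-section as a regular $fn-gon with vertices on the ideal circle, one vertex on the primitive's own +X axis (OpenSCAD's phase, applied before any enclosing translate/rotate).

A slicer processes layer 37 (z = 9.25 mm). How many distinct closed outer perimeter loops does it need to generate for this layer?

At z = 9.25 mm: the r=11.5 cylinder contributes a regular 8-gon of circumradius 11.5. The result has 1 disconnected region.

1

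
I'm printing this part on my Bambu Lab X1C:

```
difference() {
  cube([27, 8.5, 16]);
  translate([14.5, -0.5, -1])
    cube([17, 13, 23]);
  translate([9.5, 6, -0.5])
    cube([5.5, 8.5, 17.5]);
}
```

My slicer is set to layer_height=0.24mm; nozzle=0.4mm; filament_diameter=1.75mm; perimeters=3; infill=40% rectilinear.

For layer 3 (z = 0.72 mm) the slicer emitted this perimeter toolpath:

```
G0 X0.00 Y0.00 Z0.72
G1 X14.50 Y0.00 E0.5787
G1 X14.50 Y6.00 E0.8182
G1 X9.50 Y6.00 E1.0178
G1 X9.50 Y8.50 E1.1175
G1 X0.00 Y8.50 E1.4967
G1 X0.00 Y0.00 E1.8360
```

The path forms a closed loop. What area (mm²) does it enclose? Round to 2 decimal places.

110.75 mm²

Apply the shoelace formula to the sequence of (X, Y) vertices; enclosed area = 110.75 mm².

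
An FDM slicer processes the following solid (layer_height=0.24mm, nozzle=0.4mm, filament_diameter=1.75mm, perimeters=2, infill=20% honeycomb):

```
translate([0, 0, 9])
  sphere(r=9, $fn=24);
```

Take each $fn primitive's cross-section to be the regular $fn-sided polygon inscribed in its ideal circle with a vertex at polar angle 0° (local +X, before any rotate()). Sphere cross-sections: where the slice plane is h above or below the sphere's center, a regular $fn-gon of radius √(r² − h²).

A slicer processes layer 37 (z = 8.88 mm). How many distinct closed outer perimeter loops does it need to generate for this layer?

1

At z = 8.88 mm: the sphere: section is a regular 24-gon, circumradius = √(r²−h²) = √(9²−0.12²) = 8.999. The result has 1 disconnected region.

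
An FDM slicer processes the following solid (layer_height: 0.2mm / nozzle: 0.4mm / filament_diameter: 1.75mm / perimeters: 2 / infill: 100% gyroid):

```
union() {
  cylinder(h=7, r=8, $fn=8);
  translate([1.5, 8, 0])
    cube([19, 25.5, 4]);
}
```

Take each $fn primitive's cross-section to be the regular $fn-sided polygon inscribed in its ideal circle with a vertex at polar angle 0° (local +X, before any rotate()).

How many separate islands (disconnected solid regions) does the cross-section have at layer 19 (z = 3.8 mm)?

2

At z = 3.8 mm: the cylinder: section is a regular 8-gon, circumradius r=8; the 19×25.5 cube at (1.5, 8) contributes its full rectangle; Taking the union: the 2 present regions are separate (no shared area or edge), so areas and boundary lengths simply add and each stays a separate island — 2 connected regions. Overall, the cross-section has 2 separate islands. Island count = 2.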